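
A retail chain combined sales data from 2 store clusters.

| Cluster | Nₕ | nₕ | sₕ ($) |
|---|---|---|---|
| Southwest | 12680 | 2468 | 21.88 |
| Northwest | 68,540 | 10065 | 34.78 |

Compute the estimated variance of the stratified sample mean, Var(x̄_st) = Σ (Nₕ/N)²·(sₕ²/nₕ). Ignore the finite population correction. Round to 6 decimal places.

0.090315

N = 81220. Term for each stratum: Wₕ²sₕ²/nₕ.
Var(x̄_st) = 0.004727832 + 0.085586961 = 0.090314793 → 0.090315.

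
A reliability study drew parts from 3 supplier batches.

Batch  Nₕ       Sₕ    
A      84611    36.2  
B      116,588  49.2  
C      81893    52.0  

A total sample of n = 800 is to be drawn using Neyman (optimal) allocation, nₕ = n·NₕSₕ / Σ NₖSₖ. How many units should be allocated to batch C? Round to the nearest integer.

Σ NₕSₕ = 84611·36.2 + 116588·49.2 + 81893·52.0 = 13057483.8.
Share for C: 4258436/13057483.8 = 0.32613.
n_C = 800 × 0.32613 = 260.904... → 261.

261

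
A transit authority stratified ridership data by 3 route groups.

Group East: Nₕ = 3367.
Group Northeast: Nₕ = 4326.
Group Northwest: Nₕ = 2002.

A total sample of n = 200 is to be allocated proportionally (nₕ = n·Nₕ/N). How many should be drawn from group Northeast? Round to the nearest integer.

N = 3367 + 4326 + 2002 = 9695.
n_Northeast = 200·4326/9695 = 89.242... → 89.

89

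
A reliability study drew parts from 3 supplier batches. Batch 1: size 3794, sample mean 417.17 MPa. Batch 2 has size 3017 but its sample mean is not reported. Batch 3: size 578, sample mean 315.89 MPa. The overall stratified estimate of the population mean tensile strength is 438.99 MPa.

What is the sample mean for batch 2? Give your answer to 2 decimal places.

N = 3794 + 3017 + 578 = 7389.
Overall total = μ·N = 438.99·7389 = 3243697.11.
Subtract the known strata: 3794·417.17 + 578·315.89 = 1765327.4.
Remaining total for batch 2: 3243697.11 − 1765327.4 = 1478369.71.
Divide by its size: 1478369.71 / 3017 = 490.0132... → 490.01.

490.01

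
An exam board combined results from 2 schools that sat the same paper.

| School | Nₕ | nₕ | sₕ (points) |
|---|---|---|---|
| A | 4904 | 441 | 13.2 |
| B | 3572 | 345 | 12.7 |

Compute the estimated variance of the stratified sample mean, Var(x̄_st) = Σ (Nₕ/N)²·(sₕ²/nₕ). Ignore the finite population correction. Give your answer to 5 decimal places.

N = 8476; Wₕ = Nₕ/N.
school A: (4904/8476)²·13.2²/441 = 0.13225993
school B: (3572/8476)²·12.7²/345 = 0.08302891
Sum = 0.21528885 → 0.21529.

0.21529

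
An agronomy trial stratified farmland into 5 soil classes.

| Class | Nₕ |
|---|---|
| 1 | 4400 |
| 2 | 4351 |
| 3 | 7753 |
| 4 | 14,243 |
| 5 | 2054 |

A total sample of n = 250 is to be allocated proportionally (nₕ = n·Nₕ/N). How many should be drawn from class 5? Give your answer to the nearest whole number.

Share of class 5 = 2054/32801 = 0.06262.
Allocate 250 × 0.06262 = 15.655... → 16.

16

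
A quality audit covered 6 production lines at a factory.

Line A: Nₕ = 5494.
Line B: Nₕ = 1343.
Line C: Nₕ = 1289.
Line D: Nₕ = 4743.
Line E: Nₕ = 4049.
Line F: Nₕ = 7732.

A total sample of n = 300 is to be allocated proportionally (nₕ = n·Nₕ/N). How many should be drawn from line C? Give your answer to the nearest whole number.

Share of line C = 1289/24650 = 0.05229.
Allocate 300 × 0.05229 = 15.688... → 16.

16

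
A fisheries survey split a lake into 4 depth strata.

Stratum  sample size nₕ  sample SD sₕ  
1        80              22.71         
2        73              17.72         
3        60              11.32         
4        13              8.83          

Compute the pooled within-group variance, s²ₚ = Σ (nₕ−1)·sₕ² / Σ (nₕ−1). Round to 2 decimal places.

Degrees of freedom: 79 + 72 + 59 + 12 = 222.
Σ(nₕ−1)sₕ² = 79·515.7441 + 72·313.9984 + 59·128.1424 + 12·77.9689 = 71847.6971.
s²ₚ = 71847.6971 / 222 = 323.6383... → 323.64.

323.64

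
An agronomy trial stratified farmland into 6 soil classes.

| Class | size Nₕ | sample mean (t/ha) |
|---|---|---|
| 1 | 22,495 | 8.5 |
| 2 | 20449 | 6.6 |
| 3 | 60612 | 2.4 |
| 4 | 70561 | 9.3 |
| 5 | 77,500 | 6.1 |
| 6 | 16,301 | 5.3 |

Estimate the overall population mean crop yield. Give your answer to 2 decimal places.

N = 267918; weights Wₕ = Nₕ/N = (0.0840, 0.0763, 0.2262, 0.2634, 0.2893, 0.0608).
x̄_st = Σ Wₕ·x̄ₕ = 0.0840·8.5 + 0.0763·6.6 + 0.2262·2.4 + 0.2634·9.3 + 0.2893·6.1 + 0.0608·5.3 ≈ 6.2967...
→ 6.30.

6.30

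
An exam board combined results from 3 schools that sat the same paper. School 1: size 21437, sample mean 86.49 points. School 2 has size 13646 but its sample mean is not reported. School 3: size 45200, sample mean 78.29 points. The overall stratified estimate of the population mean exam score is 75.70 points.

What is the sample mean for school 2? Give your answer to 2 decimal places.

50.17

Σ Nₕx̄ₕ = N·μ, so 13646·x̄_2 = 80283·75.70 − (21437·86.49 + 45200·78.29).
= 6077423.1 − 5392794.13 = 684628.97.
x̄_2 = 684628.97 / 13646 = 50.1707... → 50.17.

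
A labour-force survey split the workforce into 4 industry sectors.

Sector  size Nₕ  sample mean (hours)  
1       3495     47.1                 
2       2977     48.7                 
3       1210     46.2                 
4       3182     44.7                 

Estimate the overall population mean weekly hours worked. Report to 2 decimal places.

46.74

N = 3495 + 2977 + 1210 + 3182 = 10864.
Weight each subgroup mean by Nₕ/N and sum.
Σ Nₕx̄ₕ = 3495·47.1 + 2977·48.7 + 1210·46.2 + 3182·44.7 = 164614.5 + 144979.9 + 55902 + 142235.4 = 507731.8.
Divide by N: 507731.8 / 10864 = 46.7353... → 46.74.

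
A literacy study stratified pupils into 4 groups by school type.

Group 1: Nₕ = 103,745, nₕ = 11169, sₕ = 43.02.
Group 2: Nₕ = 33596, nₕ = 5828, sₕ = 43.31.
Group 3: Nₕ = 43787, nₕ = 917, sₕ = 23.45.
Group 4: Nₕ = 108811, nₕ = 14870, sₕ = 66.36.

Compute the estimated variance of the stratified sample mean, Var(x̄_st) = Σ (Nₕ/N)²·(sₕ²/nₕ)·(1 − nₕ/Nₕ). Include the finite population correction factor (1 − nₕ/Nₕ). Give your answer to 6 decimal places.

N = 289939. Term for each stratum: Wₕ²sₕ²/nₕ·(1−nₕ/Nₕ).
Var(x̄_st) = 0.018931230 + 0.003571706 + 0.013390653 + 0.036009450 = 0.071903040 → 0.071903.

0.071903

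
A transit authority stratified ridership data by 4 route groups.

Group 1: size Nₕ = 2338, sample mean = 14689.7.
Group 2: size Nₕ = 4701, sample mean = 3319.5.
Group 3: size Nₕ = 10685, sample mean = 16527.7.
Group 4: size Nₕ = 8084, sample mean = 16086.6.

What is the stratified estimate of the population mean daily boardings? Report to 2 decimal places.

13817.11

N = 2338 + 4701 + 10685 + 8084 = 25808.
Weight each subgroup mean by Nₕ/N and sum.
Σ Nₕx̄ₕ = 2338·14689.7 + 4701·3319.5 + 10685·16527.7 + 8084·16086.6 = 34344518.6 + 15604969.5 + 176598474.5 + 130044074.4 = 356592037.
Divide by N: 356592037 / 25808 = 13817.1124... → 13817.11.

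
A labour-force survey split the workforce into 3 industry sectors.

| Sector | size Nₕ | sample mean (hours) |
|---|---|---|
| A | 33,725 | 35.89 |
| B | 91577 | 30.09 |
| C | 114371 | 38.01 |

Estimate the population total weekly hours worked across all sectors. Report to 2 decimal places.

8313183.89

Population total = Σ Nₕ·x̄ₕ (each stratum's size times its mean).
33725·35.89 + 91577·30.09 + 114371·38.01 = 1210390.25 + 2755551.93 + 4347241.71 = 8313183.89.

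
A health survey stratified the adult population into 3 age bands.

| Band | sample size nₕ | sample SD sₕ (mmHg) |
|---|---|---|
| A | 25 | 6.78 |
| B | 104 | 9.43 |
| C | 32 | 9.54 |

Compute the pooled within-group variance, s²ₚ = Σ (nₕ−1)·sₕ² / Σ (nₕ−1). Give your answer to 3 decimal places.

82.809

Degrees of freedom: 24 + 103 + 31 = 158.
Σ(nₕ−1)sₕ² = 24·45.9684 + 103·88.9249 + 31·91.0116 = 13083.8659.
s²ₚ = 13083.8659 / 158 = 82.80928... → 82.809.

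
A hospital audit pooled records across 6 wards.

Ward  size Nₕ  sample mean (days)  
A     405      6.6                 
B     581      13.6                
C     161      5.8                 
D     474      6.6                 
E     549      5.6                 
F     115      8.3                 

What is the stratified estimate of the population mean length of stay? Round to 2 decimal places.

x̄_st = (Σ Nₕx̄ₕ) / (Σ Nₕ) = (405·6.6 + 581·13.6 + 161·5.8 + 474·6.6 + 549·5.6 + 115·8.3) / 2285
= 18665.7 / 2285 = 8.1688... → 8.17.

8.17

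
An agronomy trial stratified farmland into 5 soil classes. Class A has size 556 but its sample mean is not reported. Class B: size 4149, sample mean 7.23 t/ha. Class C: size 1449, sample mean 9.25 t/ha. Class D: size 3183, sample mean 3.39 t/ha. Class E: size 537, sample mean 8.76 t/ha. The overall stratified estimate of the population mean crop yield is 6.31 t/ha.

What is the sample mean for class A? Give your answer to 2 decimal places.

6.13

N = 556 + 4149 + 1449 + 3183 + 537 = 9874.
Overall total = μ·N = 6.31·9874 = 62304.94.
Subtract the known strata: 4149·7.23 + 1449·9.25 + 3183·3.39 + 537·8.76 = 58895.01.
Remaining total for class A: 62304.94 − 58895.01 = 3409.93.
Divide by its size: 3409.93 / 556 = 6.1330... → 6.13.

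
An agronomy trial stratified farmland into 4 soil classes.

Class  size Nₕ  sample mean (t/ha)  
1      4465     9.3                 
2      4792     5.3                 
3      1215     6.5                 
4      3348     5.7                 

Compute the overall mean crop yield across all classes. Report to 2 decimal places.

N = 13820; weights Wₕ = Nₕ/N = (0.3231, 0.3467, 0.0879, 0.2423).
x̄_st = Σ Wₕ·x̄ₕ = 0.3231·9.3 + 0.3467·5.3 + 0.0879·6.5 + 0.2423·5.7 ≈ 6.7947...
→ 6.79.

6.79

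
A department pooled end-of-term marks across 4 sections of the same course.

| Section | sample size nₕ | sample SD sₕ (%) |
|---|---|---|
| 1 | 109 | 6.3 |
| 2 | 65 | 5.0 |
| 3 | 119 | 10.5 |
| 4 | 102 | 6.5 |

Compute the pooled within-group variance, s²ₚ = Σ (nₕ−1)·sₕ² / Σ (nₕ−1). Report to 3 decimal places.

59.241

1: (109−1)·6.3² = 108·39.69 = 4286.52
2: (65−1)·5.0² = 64·25 = 1600
3: (119−1)·10.5² = 118·110.25 = 13009.5
4: (102−1)·6.5² = 101·42.25 = 4267.25
Numerator = 23163.27; denominator = Σ(nₕ−1) = 391.
s²ₚ = 23163.27/391 = 59.24110... → 59.241.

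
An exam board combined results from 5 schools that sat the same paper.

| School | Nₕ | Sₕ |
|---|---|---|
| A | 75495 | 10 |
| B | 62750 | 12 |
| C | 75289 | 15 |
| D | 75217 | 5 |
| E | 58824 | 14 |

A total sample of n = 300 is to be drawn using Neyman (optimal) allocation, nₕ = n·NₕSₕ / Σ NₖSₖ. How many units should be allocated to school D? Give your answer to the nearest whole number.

29

Σ NₕSₕ = 75495·10 + 62750·12 + 75289·15 + 75217·5 + 58824·14 = 3836906.
Share for D: 376085/3836906 = 0.09802.
n_D = 300 × 0.09802 = 29.405... → 29.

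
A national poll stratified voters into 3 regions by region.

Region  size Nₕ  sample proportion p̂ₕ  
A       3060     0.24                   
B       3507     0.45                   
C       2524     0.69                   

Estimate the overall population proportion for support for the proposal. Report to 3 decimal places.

0.446

N = 3060 + 3507 + 2524 = 9091.
Overall proportion = Σ (Nₕ/N)·p̂ₕ.
Σ Nₕp̂ₕ = 734.4 + 1578.15 + 1741.56 = 4054.11.
4054.11 / 9091 = 0.44595... → 0.446.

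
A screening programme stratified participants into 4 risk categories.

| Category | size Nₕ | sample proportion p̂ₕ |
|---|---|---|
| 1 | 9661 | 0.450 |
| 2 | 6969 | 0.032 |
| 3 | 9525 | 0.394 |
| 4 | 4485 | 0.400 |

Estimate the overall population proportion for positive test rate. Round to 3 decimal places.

Wₕ = Nₕ/N with N = 30640: 0.3153, 0.2274, 0.3109, 0.1464.
p̂_st = 0.3153·0.450 + 0.2274·0.032 + 0.3109·0.394 + 0.1464·0.400 ≈ 0.33020... → 0.330.

0.330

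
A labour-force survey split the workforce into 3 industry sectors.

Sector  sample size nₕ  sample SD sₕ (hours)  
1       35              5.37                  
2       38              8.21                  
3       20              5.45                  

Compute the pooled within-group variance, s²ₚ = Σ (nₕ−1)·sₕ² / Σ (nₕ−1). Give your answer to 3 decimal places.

Degrees of freedom: 34 + 37 + 19 = 90.
Σ(nₕ−1)sₕ² = 34·28.8369 + 37·67.4041 + 19·29.7025 = 4038.7538.
s²ₚ = 4038.7538 / 90 = 44.87504... → 44.875.

44.875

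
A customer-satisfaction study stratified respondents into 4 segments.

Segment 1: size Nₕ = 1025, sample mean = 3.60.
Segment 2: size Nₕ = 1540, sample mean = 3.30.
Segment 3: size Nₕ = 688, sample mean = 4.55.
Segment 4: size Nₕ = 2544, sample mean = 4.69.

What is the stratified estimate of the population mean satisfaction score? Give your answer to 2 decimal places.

N = 1025 + 1540 + 688 + 2544 = 5797.
Weight each subgroup mean by Nₕ/N and sum.
Σ Nₕx̄ₕ = 1025·3.60 + 1540·3.30 + 688·4.55 + 2544·4.69 = 3690 + 5082 + 3130.4 + 11931.36 = 23833.76.
Divide by N: 23833.76 / 5797 = 4.1114... → 4.11.

4.11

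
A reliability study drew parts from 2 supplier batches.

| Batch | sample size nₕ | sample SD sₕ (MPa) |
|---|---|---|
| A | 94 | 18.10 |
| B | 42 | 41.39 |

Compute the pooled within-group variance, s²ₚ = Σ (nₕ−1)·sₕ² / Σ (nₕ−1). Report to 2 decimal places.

Degrees of freedom: 93 + 41 = 134.
Σ(nₕ−1)sₕ² = 93·327.61 + 41·1713.1321 = 100706.1461.
s²ₚ = 100706.1461 / 134 = 751.5384... → 751.54.

751.54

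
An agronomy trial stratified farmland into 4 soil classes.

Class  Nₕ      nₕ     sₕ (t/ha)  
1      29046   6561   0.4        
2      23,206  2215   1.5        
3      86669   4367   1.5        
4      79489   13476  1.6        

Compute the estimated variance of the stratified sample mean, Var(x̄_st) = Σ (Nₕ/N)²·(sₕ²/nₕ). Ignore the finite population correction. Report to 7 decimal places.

0.0001182

N = 218410. Term for each stratum: Wₕ²sₕ²/nₕ.
Var(x̄_st) = 0.0000004313 + 0.0000114674 + 0.0000811301 + 0.0000251622 = 0.0001181909 → 0.0001182.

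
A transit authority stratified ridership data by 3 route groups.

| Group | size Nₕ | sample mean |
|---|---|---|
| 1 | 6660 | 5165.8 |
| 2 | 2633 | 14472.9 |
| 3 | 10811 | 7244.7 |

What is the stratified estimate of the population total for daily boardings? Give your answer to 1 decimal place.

150833825.4

Population total = Σ Nₕ·x̄ₕ (each stratum's size times its mean).
6660·5165.8 + 2633·14472.9 + 10811·7244.7 = 34404228 + 38107145.7 + 78322451.7 = 150833825.4.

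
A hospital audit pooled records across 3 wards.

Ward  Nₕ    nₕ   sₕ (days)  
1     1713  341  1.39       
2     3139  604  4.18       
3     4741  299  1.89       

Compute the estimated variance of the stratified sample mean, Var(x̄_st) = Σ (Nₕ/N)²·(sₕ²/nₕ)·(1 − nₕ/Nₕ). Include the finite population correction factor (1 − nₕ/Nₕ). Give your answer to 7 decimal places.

N = 9593; Wₕ = Nₕ/N.
ward 1: (1713/9593)²·1.39²/341·(1 − 341/1713) = 0.0001447031
ward 2: (3139/9593)²·4.18²/604·(1 − 604/3139) = 0.0025013589
ward 3: (4741/9593)²·1.89²/299·(1 − 299/4741) = 0.0027339593
Sum = 0.0053800213 → 0.0053800.

0.0053800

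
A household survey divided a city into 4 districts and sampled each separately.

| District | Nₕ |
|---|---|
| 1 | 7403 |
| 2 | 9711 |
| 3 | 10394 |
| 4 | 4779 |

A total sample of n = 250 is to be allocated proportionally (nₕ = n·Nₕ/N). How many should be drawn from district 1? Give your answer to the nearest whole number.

N = 7403 + 9711 + 10394 + 4779 = 32287.
n_1 = 250·7403/32287 = 57.322... → 57.

57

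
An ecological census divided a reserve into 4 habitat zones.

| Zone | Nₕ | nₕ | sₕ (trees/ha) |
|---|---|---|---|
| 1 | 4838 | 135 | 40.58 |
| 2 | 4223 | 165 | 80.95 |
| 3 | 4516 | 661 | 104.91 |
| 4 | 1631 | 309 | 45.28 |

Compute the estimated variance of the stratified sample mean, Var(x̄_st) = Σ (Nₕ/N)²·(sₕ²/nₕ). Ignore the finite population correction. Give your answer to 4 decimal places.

5.8413

N = 15208. Term for each stratum: Wₕ²sₕ²/nₕ.
Var(x̄_st) = 1.2344623 + 3.0622999 + 1.4682364 + 0.0763164 = 5.8413150 → 5.8413.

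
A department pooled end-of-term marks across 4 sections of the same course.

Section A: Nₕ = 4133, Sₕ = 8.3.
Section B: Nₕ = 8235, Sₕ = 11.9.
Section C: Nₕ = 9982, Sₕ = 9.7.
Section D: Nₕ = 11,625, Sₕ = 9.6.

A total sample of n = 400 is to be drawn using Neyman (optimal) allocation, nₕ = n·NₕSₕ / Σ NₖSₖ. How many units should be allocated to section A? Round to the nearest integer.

A: NₕSₕ = 4133·8.3 = 34303.9
B: NₕSₕ = 8235·11.9 = 97996.5
C: NₕSₕ = 9982·9.7 = 96825.4
D: NₕSₕ = 11625·9.6 = 111600
Σ NₕSₕ = 340725.8.
n_A = 400·34303.9/340725.8 = 40.272... → 40.

40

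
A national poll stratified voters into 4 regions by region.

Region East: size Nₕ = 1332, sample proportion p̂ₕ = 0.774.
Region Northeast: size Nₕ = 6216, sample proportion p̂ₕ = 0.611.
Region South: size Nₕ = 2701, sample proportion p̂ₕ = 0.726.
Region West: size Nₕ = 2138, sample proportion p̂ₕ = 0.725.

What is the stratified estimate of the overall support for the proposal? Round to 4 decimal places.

0.6733

N = 1332 + 6216 + 2701 + 2138 = 12387.
Overall proportion = Σ (Nₕ/N)·p̂ₕ.
Σ Nₕp̂ₕ = 1030.968 + 3797.976 + 1960.926 + 1550.05 = 8339.92.
8339.92 / 12387 = 0.673280... → 0.6733.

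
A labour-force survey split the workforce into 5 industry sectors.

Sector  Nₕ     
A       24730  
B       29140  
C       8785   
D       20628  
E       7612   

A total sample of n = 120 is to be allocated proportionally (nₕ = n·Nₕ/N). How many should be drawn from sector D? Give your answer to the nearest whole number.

Share of sector D = 20628/90895 = 0.22694.
Allocate 120 × 0.22694 = 27.233... → 27.

27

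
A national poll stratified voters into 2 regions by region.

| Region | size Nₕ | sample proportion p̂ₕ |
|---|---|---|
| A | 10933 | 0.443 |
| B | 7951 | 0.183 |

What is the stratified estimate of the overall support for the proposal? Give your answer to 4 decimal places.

Wₕ = Nₕ/N with N = 18884: 0.5790, 0.4210.
p̂_st = 0.5790·0.443 + 0.4210·0.183 ≈ 0.333528... → 0.3335.

0.3335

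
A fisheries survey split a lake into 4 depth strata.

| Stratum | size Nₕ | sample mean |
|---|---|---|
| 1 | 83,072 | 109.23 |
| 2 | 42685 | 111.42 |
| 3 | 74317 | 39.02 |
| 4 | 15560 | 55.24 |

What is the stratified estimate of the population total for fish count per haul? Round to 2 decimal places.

Population total = Σ Nₕ·x̄ₕ (each stratum's size times its mean).
83072·109.23 + 42685·111.42 + 74317·39.02 + 15560·55.24 = 9073954.56 + 4755962.7 + 2899849.34 + 859534.4 = 17589301.00.

17589301.00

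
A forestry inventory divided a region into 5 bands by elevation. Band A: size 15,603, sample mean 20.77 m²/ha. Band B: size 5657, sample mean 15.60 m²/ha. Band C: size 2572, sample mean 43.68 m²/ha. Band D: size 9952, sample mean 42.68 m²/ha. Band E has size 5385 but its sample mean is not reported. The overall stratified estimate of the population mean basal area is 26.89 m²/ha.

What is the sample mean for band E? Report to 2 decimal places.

19.28

N = 15603 + 5657 + 2572 + 9952 + 5385 = 39169.
Overall total = μ·N = 26.89·39169 = 1053254.41.
Subtract the known strata: 15603·20.77 + 5657·15.60 + 2572·43.68 + 9952·42.68 = 949419.83.
Remaining total for band E: 1053254.41 − 949419.83 = 103834.58.
Divide by its size: 103834.58 / 5385 = 19.2822... → 19.28.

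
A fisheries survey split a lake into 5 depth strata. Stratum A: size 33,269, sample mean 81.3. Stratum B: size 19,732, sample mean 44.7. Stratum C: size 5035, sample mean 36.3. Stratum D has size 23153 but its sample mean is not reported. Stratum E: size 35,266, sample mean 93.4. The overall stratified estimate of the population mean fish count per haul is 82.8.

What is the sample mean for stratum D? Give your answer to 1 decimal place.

Σ Nₕx̄ₕ = N·μ, so 23153·x̄_D = 116455·82.8 − (33269·81.3 + 19732·44.7 + 5035·36.3 + 35266·93.4).
= 9642474 − 7063405 = 2579069.
x̄_D = 2579069 / 23153 = 111.392... → 111.4.

111.4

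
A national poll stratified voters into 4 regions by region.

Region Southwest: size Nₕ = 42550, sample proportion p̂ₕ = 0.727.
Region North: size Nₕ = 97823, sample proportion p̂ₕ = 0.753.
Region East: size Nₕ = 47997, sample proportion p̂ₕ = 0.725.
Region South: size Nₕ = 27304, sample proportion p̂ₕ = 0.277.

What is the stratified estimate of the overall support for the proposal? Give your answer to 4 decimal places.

0.6814

Wₕ = Nₕ/N with N = 215674: 0.1973, 0.4536, 0.2225, 0.1266.
p̂_st = 0.1973·0.727 + 0.4536·0.753 + 0.2225·0.725 + 0.1266·0.277 ≈ 0.681378... → 0.6814.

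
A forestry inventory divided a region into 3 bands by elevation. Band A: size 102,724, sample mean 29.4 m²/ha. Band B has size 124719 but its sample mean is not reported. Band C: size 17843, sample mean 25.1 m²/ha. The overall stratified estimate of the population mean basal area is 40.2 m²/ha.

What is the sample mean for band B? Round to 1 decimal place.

Σ Nₕx̄ₕ = N·μ, so 124719·x̄_B = 245286·40.2 − (102724·29.4 + 17843·25.1).
= 9860497.2 − 3467944.9 = 6392552.3.
x̄_B = 6392552.3 / 124719 = 51.256... → 51.3.

51.3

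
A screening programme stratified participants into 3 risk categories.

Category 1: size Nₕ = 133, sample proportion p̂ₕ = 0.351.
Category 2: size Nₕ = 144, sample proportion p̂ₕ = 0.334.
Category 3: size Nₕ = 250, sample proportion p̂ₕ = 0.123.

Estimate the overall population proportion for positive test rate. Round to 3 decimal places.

0.238

Wₕ = Nₕ/N with N = 527: 0.2524, 0.2732, 0.4744.
p̂_st = 0.2524·0.351 + 0.2732·0.334 + 0.4744·0.123 ≈ 0.23820... → 0.238.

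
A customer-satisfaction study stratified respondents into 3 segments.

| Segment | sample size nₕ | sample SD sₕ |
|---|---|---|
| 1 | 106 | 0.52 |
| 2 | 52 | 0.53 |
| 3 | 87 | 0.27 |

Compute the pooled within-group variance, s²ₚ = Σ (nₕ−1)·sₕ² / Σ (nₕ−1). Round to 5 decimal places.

0.20243

1: (106−1)·0.52² = 105·0.2704 = 28.392
2: (52−1)·0.53² = 51·0.2809 = 14.3259
3: (87−1)·0.27² = 86·0.0729 = 6.2694
Numerator = 48.9873; denominator = Σ(nₕ−1) = 242.
s²ₚ = 48.9873/242 = 0.2024269... → 0.20243.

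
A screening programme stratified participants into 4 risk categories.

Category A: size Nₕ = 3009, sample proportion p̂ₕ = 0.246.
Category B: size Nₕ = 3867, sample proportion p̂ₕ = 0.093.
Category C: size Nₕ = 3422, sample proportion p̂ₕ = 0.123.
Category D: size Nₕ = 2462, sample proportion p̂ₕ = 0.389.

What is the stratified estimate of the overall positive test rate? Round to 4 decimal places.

0.1942

N = 3009 + 3867 + 3422 + 2462 = 12760.
Overall proportion = Σ (Nₕ/N)·p̂ₕ.
Σ Nₕp̂ₕ = 740.214 + 359.631 + 420.906 + 957.718 = 2478.469.
2478.469 / 12760 = 0.194237... → 0.1942.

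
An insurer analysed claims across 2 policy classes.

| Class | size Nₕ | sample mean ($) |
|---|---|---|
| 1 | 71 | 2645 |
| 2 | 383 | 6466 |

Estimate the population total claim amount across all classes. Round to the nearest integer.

Population total = Σ Nₕ·x̄ₕ (each stratum's size times its mean).
71·2645 + 383·6466 = 187795 + 2476478 = 2664273.

2664273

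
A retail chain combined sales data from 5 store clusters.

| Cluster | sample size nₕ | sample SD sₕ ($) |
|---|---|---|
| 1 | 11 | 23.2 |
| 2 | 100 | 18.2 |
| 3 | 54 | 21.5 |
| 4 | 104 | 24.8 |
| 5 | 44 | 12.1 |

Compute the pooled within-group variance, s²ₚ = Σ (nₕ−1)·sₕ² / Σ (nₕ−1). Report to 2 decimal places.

Degrees of freedom: 10 + 99 + 53 + 103 + 43 = 308.
Σ(nₕ−1)sₕ² = 10·538.24 + 99·331.24 + 53·462.25 + 103·615.04 + 43·146.41 = 132319.16.
s²ₚ = 132319.16 / 308 = 429.6077... → 429.61.

429.61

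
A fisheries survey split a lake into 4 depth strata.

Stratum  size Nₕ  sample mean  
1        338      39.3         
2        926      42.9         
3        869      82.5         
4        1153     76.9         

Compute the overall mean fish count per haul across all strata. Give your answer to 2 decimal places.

64.93

N = 3286; weights Wₕ = Nₕ/N = (0.1029, 0.2818, 0.2645, 0.3509).
x̄_st = Σ Wₕ·x̄ₕ = 0.1029·39.3 + 0.2818·42.9 + 0.2645·82.5 + 0.3509·76.9 ≈ 64.9321...
→ 64.93.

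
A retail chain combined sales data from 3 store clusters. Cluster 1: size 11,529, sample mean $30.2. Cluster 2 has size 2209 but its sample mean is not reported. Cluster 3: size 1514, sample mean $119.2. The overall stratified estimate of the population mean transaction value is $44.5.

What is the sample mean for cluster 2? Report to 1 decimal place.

67.9

N = 11529 + 2209 + 1514 = 15252.
Overall total = μ·N = 44.5·15252 = 678714.
Subtract the known strata: 11529·30.2 + 1514·119.2 = 528644.6.
Remaining total for cluster 2: 678714 − 528644.6 = 150069.4.
Divide by its size: 150069.4 / 2209 = 67.935... → 67.9.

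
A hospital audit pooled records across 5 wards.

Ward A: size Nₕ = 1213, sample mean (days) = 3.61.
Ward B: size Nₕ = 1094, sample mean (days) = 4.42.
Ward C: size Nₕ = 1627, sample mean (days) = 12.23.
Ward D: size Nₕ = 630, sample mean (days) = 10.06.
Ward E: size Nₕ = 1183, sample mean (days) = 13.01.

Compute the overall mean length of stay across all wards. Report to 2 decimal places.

N = 5747; weights Wₕ = Nₕ/N = (0.2111, 0.1904, 0.2831, 0.1096, 0.2058).
x̄_st = Σ Wₕ·x̄ₕ = 0.2111·3.61 + 0.1904·4.42 + 0.2831·12.23 + 0.1096·10.06 + 0.2058·13.01 ≈ 8.8466...
→ 8.85.

8.85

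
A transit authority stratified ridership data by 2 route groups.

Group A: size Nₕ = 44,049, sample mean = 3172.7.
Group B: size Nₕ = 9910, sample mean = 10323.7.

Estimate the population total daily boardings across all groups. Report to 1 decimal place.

242062129.3

Estimate total by summing Nₕ·x̄ₕ over strata.
44049·3172.7 + 9910·10323.7 = 139754262.3 + 102307867 = 242062129.3.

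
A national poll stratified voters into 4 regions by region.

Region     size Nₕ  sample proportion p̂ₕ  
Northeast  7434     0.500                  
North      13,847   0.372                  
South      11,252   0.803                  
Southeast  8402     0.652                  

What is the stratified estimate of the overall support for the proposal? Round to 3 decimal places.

N = 7434 + 13847 + 11252 + 8402 = 40935.
Overall proportion = Σ (Nₕ/N)·p̂ₕ.
Σ Nₕp̂ₕ = 3717 + 5151.084 + 9035.356 + 5478.104 = 23381.544.
23381.544 / 40935 = 0.57119... → 0.571.

0.571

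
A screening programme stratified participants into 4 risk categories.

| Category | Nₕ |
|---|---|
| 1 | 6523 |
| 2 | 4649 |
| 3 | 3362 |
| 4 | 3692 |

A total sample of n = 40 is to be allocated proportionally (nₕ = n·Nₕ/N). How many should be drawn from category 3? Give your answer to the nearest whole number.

N = 6523 + 4649 + 3362 + 3692 = 18226.
n_3 = 40·3362/18226 = 7.378... → 7.

7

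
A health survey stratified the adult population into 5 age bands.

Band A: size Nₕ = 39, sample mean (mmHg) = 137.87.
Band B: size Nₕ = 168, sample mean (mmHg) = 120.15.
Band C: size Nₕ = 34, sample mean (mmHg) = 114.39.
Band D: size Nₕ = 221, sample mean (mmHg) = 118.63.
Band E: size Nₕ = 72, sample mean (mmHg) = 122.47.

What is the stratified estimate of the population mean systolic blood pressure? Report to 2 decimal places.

N = 534; weights Wₕ = Nₕ/N = (0.0730, 0.3146, 0.0637, 0.4139, 0.1348).
x̄_st = Σ Wₕ·x̄ₕ = 0.0730·137.87 + 0.3146·120.15 + 0.0637·114.39 + 0.4139·118.63 + 0.1348·122.47 ≈ 120.7612...
→ 120.76.

120.76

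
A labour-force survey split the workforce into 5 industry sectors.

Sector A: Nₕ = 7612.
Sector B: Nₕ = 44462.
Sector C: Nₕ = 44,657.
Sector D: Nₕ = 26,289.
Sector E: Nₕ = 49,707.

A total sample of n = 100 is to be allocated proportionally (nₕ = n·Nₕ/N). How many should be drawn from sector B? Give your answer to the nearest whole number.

N = 7612 + 44462 + 44657 + 26289 + 49707 = 172727.
n_B = 100·44462/172727 = 25.741... → 26.

26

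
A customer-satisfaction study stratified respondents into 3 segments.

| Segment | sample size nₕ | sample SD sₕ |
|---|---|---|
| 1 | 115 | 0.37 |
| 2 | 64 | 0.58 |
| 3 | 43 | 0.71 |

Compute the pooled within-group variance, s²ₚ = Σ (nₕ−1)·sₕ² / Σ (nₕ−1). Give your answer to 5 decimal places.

0.26471

1: (115−1)·0.37² = 114·0.1369 = 15.6066
2: (64−1)·0.58² = 63·0.3364 = 21.1932
3: (43−1)·0.71² = 42·0.5041 = 21.1722
Numerator = 57.972; denominator = Σ(nₕ−1) = 219.
s²ₚ = 57.972/219 = 0.2647123... → 0.26471.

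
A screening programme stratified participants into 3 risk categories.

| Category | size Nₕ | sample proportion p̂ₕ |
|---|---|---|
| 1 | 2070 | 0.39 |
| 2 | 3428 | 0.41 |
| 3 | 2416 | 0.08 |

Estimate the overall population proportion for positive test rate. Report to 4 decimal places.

Wₕ = Nₕ/N with N = 7914: 0.2616, 0.4332, 0.3053.
p̂_st = 0.2616·0.39 + 0.4332·0.41 + 0.3053·0.08 ≈ 0.304026... → 0.3040.

0.3040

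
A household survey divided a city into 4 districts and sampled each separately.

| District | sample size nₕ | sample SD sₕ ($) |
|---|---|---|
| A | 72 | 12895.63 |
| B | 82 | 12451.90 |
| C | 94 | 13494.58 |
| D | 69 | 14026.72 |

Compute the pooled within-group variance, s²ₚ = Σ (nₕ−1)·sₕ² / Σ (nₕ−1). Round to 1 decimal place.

174698747.1

Degrees of freedom: 71 + 81 + 93 + 68 = 313.
Σ(nₕ−1)sₕ² = 71·166297273.0969 + 81·155049813.61 + 93·182103689.3764 + 68·196748873.9584 = 54680707833.4663.
s²ₚ = 54680707833.4663 / 313 = 174698747.072... → 174698747.1.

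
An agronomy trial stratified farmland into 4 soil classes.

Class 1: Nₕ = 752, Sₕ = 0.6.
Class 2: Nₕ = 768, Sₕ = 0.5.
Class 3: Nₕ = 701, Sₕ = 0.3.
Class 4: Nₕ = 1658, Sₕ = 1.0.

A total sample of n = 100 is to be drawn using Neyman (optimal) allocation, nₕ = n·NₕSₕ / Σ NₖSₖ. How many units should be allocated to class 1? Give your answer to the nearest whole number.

Σ NₕSₕ = 752·0.6 + 768·0.5 + 701·0.3 + 1658·1.0 = 2703.5.
Share for 1: 451.2/2703.5 = 0.16689.
n_1 = 100 × 0.16689 = 16.689... → 17.

17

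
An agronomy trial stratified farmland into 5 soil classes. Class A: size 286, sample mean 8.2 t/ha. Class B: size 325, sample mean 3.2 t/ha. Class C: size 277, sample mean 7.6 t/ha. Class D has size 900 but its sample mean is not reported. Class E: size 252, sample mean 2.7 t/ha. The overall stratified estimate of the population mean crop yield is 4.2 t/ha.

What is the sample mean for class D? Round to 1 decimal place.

2.7

N = 286 + 325 + 277 + 900 + 252 = 2040.
Overall total = μ·N = 4.2·2040 = 8568.
Subtract the known strata: 286·8.2 + 325·3.2 + 277·7.6 + 252·2.7 = 6170.8.
Remaining total for class D: 8568 − 6170.8 = 2397.2.
Divide by its size: 2397.2 / 900 = 2.664... → 2.7.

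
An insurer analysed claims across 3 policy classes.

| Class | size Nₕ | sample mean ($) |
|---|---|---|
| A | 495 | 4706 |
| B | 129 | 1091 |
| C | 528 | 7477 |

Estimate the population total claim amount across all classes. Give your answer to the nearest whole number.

Estimate total by summing Nₕ·x̄ₕ over strata.
495·4706 + 129·1091 + 528·7477 = 2329470 + 140739 + 3947856 = 6418065.

6418065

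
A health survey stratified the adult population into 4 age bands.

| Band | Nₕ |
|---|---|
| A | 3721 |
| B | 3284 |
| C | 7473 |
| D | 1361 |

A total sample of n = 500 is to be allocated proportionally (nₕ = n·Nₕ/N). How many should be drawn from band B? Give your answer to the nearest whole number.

Share of band B = 3284/15839 = 0.20734.
Allocate 500 × 0.20734 = 103.668... → 104.

104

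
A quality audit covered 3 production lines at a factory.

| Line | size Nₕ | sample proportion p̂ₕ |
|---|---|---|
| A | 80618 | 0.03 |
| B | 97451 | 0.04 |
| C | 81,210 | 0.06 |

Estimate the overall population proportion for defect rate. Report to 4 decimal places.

Wₕ = Nₕ/N with N = 259279: 0.3109, 0.3759, 0.3132.
p̂_st = 0.3109·0.03 + 0.3759·0.04 + 0.3132·0.06 ≈ 0.043155... → 0.0432.

0.0432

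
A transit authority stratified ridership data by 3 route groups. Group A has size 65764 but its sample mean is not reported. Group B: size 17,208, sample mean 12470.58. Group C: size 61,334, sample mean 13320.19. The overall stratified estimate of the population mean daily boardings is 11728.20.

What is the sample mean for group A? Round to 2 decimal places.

10049.20

N = 65764 + 17208 + 61334 = 144306.
Overall total = μ·N = 11728.20·144306 = 1692449629.2.
Subtract the known strata: 17208·12470.58 + 61334·13320.19 = 1031574274.1.
Remaining total for group A: 1692449629.2 − 1031574274.1 = 660875355.1.
Divide by its size: 660875355.1 / 65764 = 10049.1964... → 10049.20.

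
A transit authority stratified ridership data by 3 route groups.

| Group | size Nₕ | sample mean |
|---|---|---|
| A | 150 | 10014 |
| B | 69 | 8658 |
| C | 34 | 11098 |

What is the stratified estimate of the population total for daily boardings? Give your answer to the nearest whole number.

2476834

Population total = Σ Nₕ·x̄ₕ (each stratum's size times its mean).
150·10014 + 69·8658 + 34·11098 = 1502100 + 597402 + 377332 = 2476834.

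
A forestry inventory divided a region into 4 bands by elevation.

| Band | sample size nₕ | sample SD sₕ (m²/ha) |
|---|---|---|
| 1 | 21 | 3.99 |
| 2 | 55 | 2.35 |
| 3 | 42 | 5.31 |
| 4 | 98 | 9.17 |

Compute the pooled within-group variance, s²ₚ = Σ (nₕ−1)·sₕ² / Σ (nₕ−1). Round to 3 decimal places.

46.836

Degrees of freedom: 20 + 54 + 41 + 97 = 212.
Σ(nₕ−1)sₕ² = 20·15.9201 + 54·5.5225 + 41·28.1961 + 97·84.0889 = 9929.2804.
s²ₚ = 9929.2804 / 212 = 46.83623... → 46.836.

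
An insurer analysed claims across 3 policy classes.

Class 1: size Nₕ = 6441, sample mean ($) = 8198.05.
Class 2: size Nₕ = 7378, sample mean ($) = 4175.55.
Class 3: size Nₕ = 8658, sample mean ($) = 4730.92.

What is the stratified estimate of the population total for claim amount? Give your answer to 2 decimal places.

1: 6441·8198.05 = 52803640.05
2: 7378·4175.55 = 30807207.9
3: 8658·4730.92 = 40960305.36
τ̂ = Σ Nₕx̄ₕ = 124571153.31.

124571153.31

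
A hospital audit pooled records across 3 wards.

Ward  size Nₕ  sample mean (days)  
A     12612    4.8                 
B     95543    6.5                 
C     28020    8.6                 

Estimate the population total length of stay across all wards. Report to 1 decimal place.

Population total = Σ Nₕ·x̄ₕ (each stratum's size times its mean).
12612·4.8 + 95543·6.5 + 28020·8.6 = 60537.6 + 621029.5 + 240972 = 922539.1.

922539.1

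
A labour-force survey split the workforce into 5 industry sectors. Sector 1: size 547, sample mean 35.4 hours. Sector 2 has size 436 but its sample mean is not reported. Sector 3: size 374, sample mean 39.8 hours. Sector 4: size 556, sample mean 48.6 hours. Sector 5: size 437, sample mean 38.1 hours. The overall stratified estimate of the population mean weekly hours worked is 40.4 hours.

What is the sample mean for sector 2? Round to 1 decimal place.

39.0

N = 547 + 436 + 374 + 556 + 437 = 2350.
Overall total = μ·N = 40.4·2350 = 94940.
Subtract the known strata: 547·35.4 + 374·39.8 + 556·48.6 + 437·38.1 = 77920.3.
Remaining total for sector 2: 94940 − 77920.3 = 17019.7.
Divide by its size: 17019.7 / 436 = 39.036... → 39.0.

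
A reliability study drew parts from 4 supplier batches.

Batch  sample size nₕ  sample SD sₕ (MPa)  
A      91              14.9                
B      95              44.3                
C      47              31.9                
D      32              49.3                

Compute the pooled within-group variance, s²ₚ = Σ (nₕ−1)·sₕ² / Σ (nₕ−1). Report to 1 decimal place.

1251.4

Degrees of freedom: 90 + 94 + 46 + 31 = 261.
Σ(nₕ−1)sₕ² = 90·222.01 + 94·1962.49 + 46·1017.61 + 31·2430.49 = 326610.21.
s²ₚ = 326610.21 / 261 = 1251.380... → 1251.4.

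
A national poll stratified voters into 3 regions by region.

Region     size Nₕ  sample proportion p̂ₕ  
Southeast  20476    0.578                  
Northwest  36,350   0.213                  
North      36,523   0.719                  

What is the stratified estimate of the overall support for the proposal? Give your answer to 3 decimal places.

0.491

N = 20476 + 36350 + 36523 = 93349.
Overall proportion = Σ (Nₕ/N)·p̂ₕ.
Σ Nₕp̂ₕ = 11835.128 + 7742.55 + 26260.037 = 45837.715.
45837.715 / 93349 = 0.49104... → 0.491.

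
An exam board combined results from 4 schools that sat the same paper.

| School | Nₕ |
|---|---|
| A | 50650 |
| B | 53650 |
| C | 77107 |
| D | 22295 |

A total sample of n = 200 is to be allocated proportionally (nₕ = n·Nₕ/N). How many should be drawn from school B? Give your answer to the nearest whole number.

53

N = 50650 + 53650 + 77107 + 22295 = 203702.
n_B = 200·53650/203702 = 52.675... → 53.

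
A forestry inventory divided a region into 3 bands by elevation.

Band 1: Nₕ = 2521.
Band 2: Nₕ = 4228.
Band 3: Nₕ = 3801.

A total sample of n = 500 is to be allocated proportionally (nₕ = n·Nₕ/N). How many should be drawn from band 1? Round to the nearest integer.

119

N = 2521 + 4228 + 3801 = 10550.
n_1 = 500·2521/10550 = 119.479... → 119.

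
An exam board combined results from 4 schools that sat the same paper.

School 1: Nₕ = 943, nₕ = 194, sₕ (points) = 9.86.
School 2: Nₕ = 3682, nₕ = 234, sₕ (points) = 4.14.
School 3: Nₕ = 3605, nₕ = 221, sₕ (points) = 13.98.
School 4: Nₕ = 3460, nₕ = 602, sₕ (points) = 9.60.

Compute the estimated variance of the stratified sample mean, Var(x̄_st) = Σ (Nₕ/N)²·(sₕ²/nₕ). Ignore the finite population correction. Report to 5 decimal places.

0.10804

N = 11690; Wₕ = Nₕ/N.
school 1: (943/11690)²·9.86²/194 = 0.00326097
school 2: (3682/11690)²·4.14²/234 = 0.00726647
school 3: (3605/11690)²·13.98²/221 = 0.08410147
school 4: (3460/11690)²·9.60²/602 = 0.01341125
Sum = 0.10804015 → 0.10804.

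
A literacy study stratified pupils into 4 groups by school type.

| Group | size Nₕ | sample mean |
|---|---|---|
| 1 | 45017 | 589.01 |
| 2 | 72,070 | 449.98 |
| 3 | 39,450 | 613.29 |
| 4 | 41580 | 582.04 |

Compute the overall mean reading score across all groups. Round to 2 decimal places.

x̄_st = (Σ Nₕx̄ₕ) / (Σ Nₕ) = (45017·589.01 + 72070·449.98 + 39450·613.29 + 41580·582.04) / 198117
= 107341035.47 / 198117 = 541.8063... → 541.81.

541.81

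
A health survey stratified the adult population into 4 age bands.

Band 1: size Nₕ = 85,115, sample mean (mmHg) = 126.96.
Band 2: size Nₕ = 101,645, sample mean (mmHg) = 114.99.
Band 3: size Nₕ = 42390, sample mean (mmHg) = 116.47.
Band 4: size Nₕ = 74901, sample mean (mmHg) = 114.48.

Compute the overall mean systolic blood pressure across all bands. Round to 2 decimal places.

118.42

x̄_st = (Σ Nₕx̄ₕ) / (Σ Nₕ) = (85115·126.96 + 101645·114.99 + 42390·116.47 + 74901·114.48) / 304051
= 36006188.73 / 304051 = 118.4215... → 118.42.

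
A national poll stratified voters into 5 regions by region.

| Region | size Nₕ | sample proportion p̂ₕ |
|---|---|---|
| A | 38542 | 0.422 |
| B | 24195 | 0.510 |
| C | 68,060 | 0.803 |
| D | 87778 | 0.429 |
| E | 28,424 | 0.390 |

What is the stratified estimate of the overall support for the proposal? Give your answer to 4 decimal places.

0.5344

Wₕ = Nₕ/N with N = 246999: 0.1560, 0.0980, 0.2755, 0.3554, 0.1151.
p̂_st = 0.1560·0.422 + 0.0980·0.510 + 0.2755·0.803 + 0.3554·0.429 + 0.1151·0.390 ≈ 0.534409... → 0.5344.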